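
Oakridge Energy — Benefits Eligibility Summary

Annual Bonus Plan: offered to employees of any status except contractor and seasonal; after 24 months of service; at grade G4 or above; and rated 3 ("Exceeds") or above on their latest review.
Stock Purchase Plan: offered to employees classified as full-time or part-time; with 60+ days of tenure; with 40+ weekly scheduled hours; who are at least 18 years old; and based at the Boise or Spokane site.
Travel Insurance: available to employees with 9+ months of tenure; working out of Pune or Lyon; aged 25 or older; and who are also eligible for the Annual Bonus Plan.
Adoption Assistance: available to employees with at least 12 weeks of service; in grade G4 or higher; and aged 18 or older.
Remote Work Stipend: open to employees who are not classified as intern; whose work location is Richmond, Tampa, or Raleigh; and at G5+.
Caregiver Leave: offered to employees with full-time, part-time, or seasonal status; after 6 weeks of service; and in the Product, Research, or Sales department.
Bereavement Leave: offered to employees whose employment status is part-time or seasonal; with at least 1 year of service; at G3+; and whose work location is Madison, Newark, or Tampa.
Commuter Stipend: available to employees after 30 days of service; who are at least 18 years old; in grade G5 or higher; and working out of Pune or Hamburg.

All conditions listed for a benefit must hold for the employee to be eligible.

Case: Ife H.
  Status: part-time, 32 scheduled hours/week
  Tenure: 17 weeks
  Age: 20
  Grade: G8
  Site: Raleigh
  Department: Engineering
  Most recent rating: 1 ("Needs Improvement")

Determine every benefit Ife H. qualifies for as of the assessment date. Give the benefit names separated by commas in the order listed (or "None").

Annual Bonus Plan — status part-time ✓ (not excluded); service 17 weeks < 24 months (≈720 days) ✗ → not eligible.
Stock Purchase Plan — status part-time ✓; service 17 weeks ≥ 60 days ✓; 32 hrs/wk < 40 ✗ → not eligible.
Travel Insurance — service 17 weeks < 9 months (≈270 days) ✗ → not eligible.
Adoption Assistance — service 17 weeks ≥ 12 weeks ✓; grade G8 ≥ G4 ✓; age 20 ≥ 18 ✓ → eligible.
Remote Work Stipend — status part-time ✓ (not excluded); site Raleigh ✓; grade G8 ≥ G5 ✓ → eligible.
Caregiver Leave — status part-time ✓; service 17 weeks ≥ 6 weeks ✓; dept Engineering ✗ → not eligible.
Bereavement Leave — status part-time ✓; service 17 weeks < 1 year (≈365 days) ✗ → not eligible.
Commuter Stipend — service 17 weeks ≥ 30 days ✓; age 20 ≥ 18 ✓; grade G8 ≥ G5 ✓; site Raleigh ✗ (not Pune or Hamburg) → not eligible.

Adoption Assistance, Remote Work Stipend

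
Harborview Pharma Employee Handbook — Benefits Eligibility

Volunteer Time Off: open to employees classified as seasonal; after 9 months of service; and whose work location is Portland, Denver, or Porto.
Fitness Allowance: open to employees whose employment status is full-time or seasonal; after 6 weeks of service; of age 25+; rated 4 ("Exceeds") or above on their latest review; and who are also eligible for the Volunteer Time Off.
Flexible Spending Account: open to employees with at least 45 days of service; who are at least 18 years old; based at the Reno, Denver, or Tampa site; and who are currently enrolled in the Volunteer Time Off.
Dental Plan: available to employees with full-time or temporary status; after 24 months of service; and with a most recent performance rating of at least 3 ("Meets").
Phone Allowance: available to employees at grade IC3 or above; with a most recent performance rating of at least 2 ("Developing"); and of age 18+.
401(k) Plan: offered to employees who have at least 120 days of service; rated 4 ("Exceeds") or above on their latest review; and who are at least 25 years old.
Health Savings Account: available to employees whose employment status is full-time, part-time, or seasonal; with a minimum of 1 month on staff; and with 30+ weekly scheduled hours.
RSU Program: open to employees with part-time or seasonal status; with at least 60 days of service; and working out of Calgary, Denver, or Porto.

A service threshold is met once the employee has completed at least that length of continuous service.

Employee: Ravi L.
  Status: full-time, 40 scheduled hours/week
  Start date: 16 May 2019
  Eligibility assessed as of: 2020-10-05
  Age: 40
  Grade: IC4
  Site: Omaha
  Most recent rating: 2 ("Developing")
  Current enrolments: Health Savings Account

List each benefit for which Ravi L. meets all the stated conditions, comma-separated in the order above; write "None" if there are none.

Service from 16 May 2019 to 2020-10-05: 508 days.
Volunteer Time Off — status full-time ✗ (requires seasonal) → not eligible.
Fitness Allowance — status full-time ✓; service 508 days ≥ 6 weeks (≈42 days) ✓; age 40 ≥ 25 ✓; rating 2 < 4 ✗ → not eligible.
Flexible Spending Account — service 508 days ≥ 45 days ✓; age 40 ≥ 18 ✓; site Omaha ✗ (not Reno, Denver, or Tampa) → not eligible.
Dental Plan — status full-time ✓; service 508 days < 24 months (≈720 days) ✗ → not eligible.
Phone Allowance — grade IC4 ≥ IC3 ✓; rating 2 ≥ 2 ✓; age 40 ≥ 18 ✓ → eligible.
401(k) Plan — service 508 days ≥ 120 days ✓; rating 2 < 4 ✗ → not eligible.
Health Savings Account — status full-time ✓; service 508 days ≥ 1 month (≈30 days) ✓; 40 hrs/wk ≥ 30 ✓ → eligible.
RSU Program — status full-time ✗ (requires part-time or seasonal) → not eligible.

Phone Allowance, Health Savings Account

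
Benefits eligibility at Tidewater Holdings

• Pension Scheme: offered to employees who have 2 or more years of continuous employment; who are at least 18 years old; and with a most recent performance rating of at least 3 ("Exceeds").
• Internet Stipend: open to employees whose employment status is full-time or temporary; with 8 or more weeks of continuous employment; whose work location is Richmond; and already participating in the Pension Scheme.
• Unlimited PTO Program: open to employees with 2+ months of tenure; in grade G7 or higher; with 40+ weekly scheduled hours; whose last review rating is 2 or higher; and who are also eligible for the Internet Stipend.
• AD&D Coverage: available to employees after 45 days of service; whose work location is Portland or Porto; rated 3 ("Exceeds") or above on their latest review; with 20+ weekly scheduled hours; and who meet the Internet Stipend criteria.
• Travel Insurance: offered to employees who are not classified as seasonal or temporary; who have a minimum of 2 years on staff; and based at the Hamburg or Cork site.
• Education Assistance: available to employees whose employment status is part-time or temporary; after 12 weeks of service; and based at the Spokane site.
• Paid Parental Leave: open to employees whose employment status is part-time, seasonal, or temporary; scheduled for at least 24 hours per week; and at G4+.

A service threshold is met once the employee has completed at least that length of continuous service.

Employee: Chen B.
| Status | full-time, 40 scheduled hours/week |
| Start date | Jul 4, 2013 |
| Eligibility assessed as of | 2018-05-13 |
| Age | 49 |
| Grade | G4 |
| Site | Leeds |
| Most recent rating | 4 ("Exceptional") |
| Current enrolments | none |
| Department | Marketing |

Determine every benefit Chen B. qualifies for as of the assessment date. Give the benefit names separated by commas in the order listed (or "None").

Service from Jul 4, 2013 to 2018-05-13: 1774 days.
Pension Scheme — service 1774 days ≥ 2 years (≈730 days) ✓; age 49 ≥ 18 ✓; rating 4 ≥ 3 ✓ → eligible.
Internet Stipend — status full-time ✓; service 1774 days ≥ 8 weeks (≈56 days) ✓; site Leeds ✗ (not Richmond) → not eligible.
Unlimited PTO Program — service 1774 days ≥ 2 months (≈60 days) ✓; grade G4 < G7 ✗ → not eligible.
AD&D Coverage — service 1774 days ≥ 45 days ✓; site Leeds ✗ (not Portland or Porto) → not eligible.
Travel Insurance — status full-time ✓ (not excluded); service 1774 days ≥ 2 years (≈730 days) ✓; site Leeds ✗ (not Hamburg or Cork) → not eligible.
Education Assistance — status full-time ✗ (requires part-time or temporary) → not eligible.
Paid Parental Leave — status full-time ✗ (requires part-time, seasonal, or temporary) → not eligible.

Pension Scheme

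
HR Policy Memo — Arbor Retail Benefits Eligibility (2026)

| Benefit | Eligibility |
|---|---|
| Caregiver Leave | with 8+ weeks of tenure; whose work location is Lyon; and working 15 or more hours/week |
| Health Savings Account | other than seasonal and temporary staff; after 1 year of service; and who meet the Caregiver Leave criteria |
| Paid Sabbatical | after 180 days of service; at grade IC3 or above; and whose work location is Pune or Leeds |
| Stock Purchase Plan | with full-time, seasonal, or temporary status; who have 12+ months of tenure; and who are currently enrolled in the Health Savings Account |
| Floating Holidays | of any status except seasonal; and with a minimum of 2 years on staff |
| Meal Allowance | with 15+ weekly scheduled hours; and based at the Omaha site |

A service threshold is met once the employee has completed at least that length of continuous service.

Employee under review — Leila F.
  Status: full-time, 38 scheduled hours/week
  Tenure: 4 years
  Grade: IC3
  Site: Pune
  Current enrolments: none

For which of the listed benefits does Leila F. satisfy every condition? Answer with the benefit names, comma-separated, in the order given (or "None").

Paid Sabbatical, Floating Holidays

Caregiver Leave — service 4 years ≥ 8 weeks (≈56 days) ✓; site Pune ✗ (not Lyon) → not eligible.
Health Savings Account — status full-time ✓ (not excluded); service 4 years ≥ 1 year ✓; not eligible for Caregiver Leave ✗ → not eligible.
Paid Sabbatical — service 4 years ≥ 180 days ✓; grade IC3 ≥ IC3 ✓; site Pune ✓ → eligible.
Stock Purchase Plan — status full-time ✓; service 4 years ≥ 12 months (≈360 days) ✓; not enrolled in Health Savings Account ✗ → not eligible.
Floating Holidays — status full-time ✓ (not excluded); service 4 years ≥ 2 years ✓ → eligible.
Meal Allowance — 38 hrs/wk ≥ 15 ✓; site Pune ✗ (not Omaha) → not eligible.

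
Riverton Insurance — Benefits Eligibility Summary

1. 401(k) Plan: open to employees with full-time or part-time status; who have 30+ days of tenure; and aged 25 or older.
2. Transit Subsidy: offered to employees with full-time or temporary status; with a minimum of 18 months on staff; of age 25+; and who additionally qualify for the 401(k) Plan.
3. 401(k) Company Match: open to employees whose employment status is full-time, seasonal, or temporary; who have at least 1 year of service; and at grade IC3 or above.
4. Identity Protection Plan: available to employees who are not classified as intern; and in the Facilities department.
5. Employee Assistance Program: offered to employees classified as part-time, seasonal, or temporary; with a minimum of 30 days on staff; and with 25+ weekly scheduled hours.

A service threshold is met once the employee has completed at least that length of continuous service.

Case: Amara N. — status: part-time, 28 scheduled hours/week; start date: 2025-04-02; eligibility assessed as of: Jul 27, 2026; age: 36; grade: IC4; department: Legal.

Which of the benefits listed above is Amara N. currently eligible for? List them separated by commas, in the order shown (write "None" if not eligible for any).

Service from 2025-04-02 to Jul 27, 2026: 481 days.
401(k) Plan — status part-time ✓; service 481 days ≥ 30 days ✓; age 36 ≥ 25 ✓ → eligible.
Transit Subsidy — status part-time ✗ (requires full-time or temporary) → not eligible.
401(k) Company Match — status part-time ✗ (requires full-time, seasonal, or temporary) → not eligible.
Identity Protection Plan — status part-time ✓ (not excluded); dept Legal ✗ → not eligible.
Employee Assistance Program — status part-time ✓; service 481 days ≥ 30 days ✓; 28 hrs/wk ≥ 25 ✓ → eligible.

401(k) Plan, Employee Assistance Program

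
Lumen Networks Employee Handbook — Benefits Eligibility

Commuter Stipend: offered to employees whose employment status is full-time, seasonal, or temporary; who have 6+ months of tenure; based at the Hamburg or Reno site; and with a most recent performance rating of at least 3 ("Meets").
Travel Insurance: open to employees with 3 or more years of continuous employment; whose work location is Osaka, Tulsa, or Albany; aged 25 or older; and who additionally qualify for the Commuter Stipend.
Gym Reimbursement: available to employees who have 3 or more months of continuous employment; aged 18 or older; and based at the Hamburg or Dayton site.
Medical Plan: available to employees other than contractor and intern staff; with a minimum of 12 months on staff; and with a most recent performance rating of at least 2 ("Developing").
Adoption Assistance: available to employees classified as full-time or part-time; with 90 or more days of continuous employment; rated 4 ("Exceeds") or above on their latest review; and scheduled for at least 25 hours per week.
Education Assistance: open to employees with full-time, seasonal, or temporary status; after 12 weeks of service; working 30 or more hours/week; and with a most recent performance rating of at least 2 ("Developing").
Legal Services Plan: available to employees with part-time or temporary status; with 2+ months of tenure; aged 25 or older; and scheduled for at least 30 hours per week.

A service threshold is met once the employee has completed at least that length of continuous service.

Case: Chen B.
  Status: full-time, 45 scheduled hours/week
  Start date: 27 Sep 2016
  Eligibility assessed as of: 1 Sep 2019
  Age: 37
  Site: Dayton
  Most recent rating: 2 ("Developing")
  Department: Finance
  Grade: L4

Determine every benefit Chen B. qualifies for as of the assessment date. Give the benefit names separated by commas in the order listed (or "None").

Service from 27 Sep 2016 to 1 Sep 2019: 1069 days.
Commuter Stipend — status full-time ✓; service 1069 days ≥ 6 months (≈180 days) ✓; site Dayton ✗ (not Hamburg or Reno) → not eligible.
Travel Insurance — service 1069 days < 3 years (≈1095 days) ✗ → not eligible.
Gym Reimbursement — service 1069 days ≥ 3 months (≈90 days) ✓; age 37 ≥ 18 ✓; site Dayton ✓ → eligible.
Medical Plan — status full-time ✓ (not excluded); service 1069 days ≥ 12 months (≈360 days) ✓; rating 2 ≥ 2 ✓ → eligible.
Adoption Assistance — status full-time ✓; service 1069 days ≥ 90 days ✓; rating 2 < 4 ✗ → not eligible.
Education Assistance — status full-time ✓; service 1069 days ≥ 12 weeks (≈84 days) ✓; 45 hrs/wk ≥ 30 ✓; rating 2 ≥ 2 ✓ → eligible.
Legal Services Plan — status full-time ✗ (requires part-time or temporary) → not eligible.

Gym Reimbursement, Medical Plan, Education Assistance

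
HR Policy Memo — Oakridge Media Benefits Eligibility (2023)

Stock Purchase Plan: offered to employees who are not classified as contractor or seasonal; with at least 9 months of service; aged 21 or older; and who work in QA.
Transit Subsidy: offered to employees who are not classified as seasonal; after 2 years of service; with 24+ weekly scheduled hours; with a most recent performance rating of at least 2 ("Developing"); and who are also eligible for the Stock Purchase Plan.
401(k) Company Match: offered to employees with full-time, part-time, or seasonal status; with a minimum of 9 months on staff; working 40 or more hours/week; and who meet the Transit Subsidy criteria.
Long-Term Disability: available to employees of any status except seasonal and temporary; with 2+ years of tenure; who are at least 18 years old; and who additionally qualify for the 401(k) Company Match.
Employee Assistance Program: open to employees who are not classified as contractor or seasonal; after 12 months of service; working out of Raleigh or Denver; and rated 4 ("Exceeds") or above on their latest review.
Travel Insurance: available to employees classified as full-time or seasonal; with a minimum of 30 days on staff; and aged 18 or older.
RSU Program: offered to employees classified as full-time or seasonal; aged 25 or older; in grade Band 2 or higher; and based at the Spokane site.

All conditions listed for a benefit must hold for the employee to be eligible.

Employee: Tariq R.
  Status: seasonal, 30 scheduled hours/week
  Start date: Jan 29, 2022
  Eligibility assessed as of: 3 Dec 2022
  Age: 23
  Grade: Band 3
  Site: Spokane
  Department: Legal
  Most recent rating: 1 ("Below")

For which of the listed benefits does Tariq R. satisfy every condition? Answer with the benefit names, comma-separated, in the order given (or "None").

Service from Jan 29, 2022 to 3 Dec 2022: 308 days.
Stock Purchase Plan — status seasonal ✗ (excluded) → not eligible.
Transit Subsidy — status seasonal ✗ (excluded) → not eligible.
401(k) Company Match — status seasonal ✓; service 308 days ≥ 9 months (≈270 days) ✓; 30 hrs/wk < 40 ✗ → not eligible.
Long-Term Disability — status seasonal ✗ (excluded) → not eligible.
Employee Assistance Program — status seasonal ✗ (excluded) → not eligible.
Travel Insurance — status seasonal ✓; service 308 days ≥ 30 days ✓; age 23 ≥ 18 ✓ → eligible.
RSU Program — status seasonal ✓; age 23 < 25 ✗ → not eligible.

Travel Insurance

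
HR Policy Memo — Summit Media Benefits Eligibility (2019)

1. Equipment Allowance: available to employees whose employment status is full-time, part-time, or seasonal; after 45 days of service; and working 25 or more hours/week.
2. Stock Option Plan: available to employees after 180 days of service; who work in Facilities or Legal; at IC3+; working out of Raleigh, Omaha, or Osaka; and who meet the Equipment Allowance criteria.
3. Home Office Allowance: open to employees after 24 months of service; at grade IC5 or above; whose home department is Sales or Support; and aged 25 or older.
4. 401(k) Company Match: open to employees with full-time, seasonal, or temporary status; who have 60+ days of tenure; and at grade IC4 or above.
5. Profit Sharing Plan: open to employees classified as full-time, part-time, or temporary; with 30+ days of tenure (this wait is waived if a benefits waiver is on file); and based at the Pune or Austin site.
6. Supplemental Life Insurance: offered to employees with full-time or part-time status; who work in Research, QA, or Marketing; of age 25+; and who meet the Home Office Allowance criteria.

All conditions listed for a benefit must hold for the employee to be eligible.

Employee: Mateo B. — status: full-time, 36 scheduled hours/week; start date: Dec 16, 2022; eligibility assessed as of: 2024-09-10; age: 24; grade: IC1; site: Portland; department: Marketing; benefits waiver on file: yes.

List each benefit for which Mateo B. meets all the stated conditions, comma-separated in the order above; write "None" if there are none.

Equipment Allowance

Service from Dec 16, 2022 to 2024-09-10: 634 days.
Equipment Allowance — status full-time ✓; service 634 days ≥ 45 days ✓; 36 hrs/wk ≥ 25 ✓ → eligible.
Stock Option Plan — service 634 days ≥ 180 days ✓; dept Marketing ✗ → not eligible.
Home Office Allowance — service 634 days < 24 months (≈720 days) ✗ → not eligible.
401(k) Company Match — status full-time ✓; service 634 days ≥ 60 days ✓; grade IC1 < IC4 ✗ → not eligible.
Profit Sharing Plan — status full-time ✓; benefits waiver on file ✓; site Portland ✗ (not Pune or Austin) → not eligible.
Supplemental Life Insurance — status full-time ✓; dept Marketing ✓; age 24 < 25 ✗ → not eligible.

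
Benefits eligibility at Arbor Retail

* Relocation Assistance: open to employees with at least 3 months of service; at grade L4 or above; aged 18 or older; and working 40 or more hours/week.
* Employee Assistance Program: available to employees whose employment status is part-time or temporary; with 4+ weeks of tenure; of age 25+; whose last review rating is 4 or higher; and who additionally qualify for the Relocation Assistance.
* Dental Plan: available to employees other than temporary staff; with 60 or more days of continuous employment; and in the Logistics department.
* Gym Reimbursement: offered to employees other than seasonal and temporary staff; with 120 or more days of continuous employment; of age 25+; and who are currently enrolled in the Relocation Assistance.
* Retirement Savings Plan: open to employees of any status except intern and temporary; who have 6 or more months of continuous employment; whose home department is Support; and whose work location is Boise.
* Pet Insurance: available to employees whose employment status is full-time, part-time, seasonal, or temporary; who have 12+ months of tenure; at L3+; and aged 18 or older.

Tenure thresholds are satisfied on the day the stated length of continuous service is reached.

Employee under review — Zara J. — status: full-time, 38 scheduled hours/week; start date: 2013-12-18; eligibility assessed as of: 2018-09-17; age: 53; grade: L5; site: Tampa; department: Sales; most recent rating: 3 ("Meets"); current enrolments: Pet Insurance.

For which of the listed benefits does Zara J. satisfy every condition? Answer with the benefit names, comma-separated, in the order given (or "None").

Pet Insurance

Service from 2013-12-18 to 2018-09-17: 1734 days.
Relocation Assistance — service 1734 days ≥ 3 months (≈90 days) ✓; grade L5 ≥ L4 ✓; age 53 ≥ 18 ✓; 38 hrs/wk < 40 ✗ → not eligible.
Employee Assistance Program — status full-time ✗ (requires part-time or temporary) → not eligible.
Dental Plan — status full-time ✓ (not excluded); service 1734 days ≥ 60 days ✓; dept Sales ✗ → not eligible.
Gym Reimbursement — status full-time ✓ (not excluded); service 1734 days ≥ 120 days ✓; age 53 ≥ 25 ✓; not enrolled in Relocation Assistance ✗ → not eligible.
Retirement Savings Plan — status full-time ✓ (not excluded); service 1734 days ≥ 6 months (≈180 days) ✓; dept Sales ✗ → not eligible.
Pet Insurance — status full-time ✓; service 1734 days ≥ 12 months (≈360 days) ✓; grade L5 ≥ L3 ✓; age 53 ≥ 18 ✓ → eligible.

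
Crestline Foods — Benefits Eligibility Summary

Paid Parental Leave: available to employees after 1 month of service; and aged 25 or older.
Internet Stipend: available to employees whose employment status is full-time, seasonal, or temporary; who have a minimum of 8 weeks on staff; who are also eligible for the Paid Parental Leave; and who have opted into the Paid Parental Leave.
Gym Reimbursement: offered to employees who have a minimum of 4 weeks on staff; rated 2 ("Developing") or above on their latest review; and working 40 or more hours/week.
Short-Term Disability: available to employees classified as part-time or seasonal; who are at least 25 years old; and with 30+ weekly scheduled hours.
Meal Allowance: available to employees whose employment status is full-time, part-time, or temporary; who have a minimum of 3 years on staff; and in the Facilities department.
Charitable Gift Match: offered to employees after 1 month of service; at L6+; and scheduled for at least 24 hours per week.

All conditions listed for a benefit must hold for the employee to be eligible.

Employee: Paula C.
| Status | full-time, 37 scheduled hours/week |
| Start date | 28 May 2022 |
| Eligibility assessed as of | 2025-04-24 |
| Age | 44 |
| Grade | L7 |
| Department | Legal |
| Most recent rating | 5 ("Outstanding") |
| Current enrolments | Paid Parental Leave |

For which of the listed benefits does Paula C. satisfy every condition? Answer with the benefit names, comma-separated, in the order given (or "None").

Paid Parental Leave, Internet Stipend, Charitable Gift Match

Service from 28 May 2022 to 2025-04-24: 1062 days.
Paid Parental Leave — service 1062 days ≥ 1 month (≈30 days) ✓; age 44 ≥ 25 ✓ → eligible.
Internet Stipend — status full-time ✓; service 1062 days ≥ 8 weeks (≈56 days) ✓; eligible for Paid Parental Leave ✓; enrolled in Paid Parental Leave ✓ → eligible.
Gym Reimbursement — service 1062 days ≥ 4 weeks (≈28 days) ✓; rating 5 ≥ 2 ✓; 37 hrs/wk < 40 ✗ → not eligible.
Short-Term Disability — status full-time ✗ (requires part-time or seasonal) → not eligible.
Meal Allowance — status full-time ✓; service 1062 days < 3 years (≈1095 days) ✗ → not eligible.
Charitable Gift Match — service 1062 days ≥ 1 month (≈30 days) ✓; grade L7 ≥ L6 ✓; 37 hrs/wk ≥ 24 ✓ → eligible.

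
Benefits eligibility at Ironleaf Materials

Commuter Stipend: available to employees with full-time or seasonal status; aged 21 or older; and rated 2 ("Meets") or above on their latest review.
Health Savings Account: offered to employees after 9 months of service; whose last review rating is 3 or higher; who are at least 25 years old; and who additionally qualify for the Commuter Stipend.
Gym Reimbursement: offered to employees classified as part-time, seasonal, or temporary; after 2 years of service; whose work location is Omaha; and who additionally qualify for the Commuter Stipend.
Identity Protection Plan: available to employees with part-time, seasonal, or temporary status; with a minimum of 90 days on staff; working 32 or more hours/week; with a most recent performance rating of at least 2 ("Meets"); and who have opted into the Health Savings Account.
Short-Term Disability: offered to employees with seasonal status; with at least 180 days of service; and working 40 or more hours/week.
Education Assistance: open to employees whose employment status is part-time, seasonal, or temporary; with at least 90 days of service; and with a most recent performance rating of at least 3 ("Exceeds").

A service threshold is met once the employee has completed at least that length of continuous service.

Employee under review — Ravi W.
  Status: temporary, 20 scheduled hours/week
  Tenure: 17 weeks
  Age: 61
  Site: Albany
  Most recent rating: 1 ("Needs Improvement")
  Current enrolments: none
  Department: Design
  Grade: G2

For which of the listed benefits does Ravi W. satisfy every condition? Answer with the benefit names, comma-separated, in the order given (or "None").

None

Commuter Stipend — status temporary ✗ (requires full-time or seasonal) → not eligible.
Health Savings Account — service 17 weeks < 9 months (≈270 days) ✗ → not eligible.
Gym Reimbursement — status temporary ✓; service 17 weeks < 2 years (≈730 days) ✗ → not eligible.
Identity Protection Plan — status temporary ✓; service 17 weeks ≥ 90 days ✓; 20 hrs/wk < 32 ✗ → not eligible.
Short-Term Disability — status temporary ✗ (requires seasonal) → not eligible.
Education Assistance — status temporary ✓; service 17 weeks ≥ 90 days ✓; rating 1 < 3 ✗ → not eligible.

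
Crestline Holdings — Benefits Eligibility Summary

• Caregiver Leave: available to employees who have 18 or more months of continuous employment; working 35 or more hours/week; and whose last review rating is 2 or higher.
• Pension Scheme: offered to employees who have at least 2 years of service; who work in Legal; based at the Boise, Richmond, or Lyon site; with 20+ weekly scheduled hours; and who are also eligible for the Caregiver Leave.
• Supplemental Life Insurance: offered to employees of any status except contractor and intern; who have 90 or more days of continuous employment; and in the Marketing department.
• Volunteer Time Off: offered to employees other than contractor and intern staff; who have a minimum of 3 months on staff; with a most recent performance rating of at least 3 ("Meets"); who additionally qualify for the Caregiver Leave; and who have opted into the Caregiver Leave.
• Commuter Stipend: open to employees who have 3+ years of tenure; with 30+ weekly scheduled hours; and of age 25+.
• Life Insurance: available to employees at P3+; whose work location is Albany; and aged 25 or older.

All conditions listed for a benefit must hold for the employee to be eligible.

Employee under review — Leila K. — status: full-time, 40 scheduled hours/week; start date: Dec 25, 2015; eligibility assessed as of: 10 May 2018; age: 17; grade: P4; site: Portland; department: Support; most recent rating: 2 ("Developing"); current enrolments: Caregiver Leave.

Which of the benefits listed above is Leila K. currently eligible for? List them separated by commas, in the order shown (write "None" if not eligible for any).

Caregiver Leave

Service from Dec 25, 2015 to 10 May 2018: 867 days.
Caregiver Leave — service 867 days ≥ 18 months (≈540 days) ✓; 40 hrs/wk ≥ 35 ✓; rating 2 ≥ 2 ✓ → eligible.
Pension Scheme — service 867 days ≥ 2 years (≈730 days) ✓; dept Support ✗ → not eligible.
Supplemental Life Insurance — status full-time ✓ (not excluded); service 867 days ≥ 90 days ✓; dept Support ✗ → not eligible.
Volunteer Time Off — status full-time ✓ (not excluded); service 867 days ≥ 3 months (≈90 days) ✓; rating 2 < 3 ✗ → not eligible.
Commuter Stipend — service 867 days < 3 years (≈1095 days) ✗ → not eligible.
Life Insurance — grade P4 ≥ P3 ✓; site Portland ✗ (not Albany) → not eligible.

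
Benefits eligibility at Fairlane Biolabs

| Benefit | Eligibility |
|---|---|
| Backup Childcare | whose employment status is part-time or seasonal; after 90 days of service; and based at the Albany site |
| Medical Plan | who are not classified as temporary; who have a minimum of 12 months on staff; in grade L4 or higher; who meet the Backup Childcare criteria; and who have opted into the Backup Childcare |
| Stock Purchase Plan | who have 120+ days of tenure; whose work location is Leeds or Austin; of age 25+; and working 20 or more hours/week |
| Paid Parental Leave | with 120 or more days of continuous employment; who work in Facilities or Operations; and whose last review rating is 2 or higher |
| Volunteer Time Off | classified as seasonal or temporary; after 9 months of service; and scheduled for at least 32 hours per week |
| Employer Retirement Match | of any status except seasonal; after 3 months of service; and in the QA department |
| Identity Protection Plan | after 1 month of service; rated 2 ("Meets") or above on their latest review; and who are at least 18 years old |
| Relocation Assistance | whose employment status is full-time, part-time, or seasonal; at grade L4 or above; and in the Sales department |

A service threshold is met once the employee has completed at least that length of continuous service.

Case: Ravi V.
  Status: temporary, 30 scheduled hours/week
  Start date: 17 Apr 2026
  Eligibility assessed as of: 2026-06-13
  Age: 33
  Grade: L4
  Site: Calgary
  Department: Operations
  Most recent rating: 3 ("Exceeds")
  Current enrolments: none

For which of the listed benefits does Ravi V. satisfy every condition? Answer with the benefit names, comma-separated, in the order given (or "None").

Identity Protection Plan

Service from 17 Apr 2026 to 2026-06-13: 57 days.
Backup Childcare — status temporary ✗ (requires part-time or seasonal) → not eligible.
Medical Plan — status temporary ✗ (excluded) → not eligible.
Stock Purchase Plan — service 57 days < 120 days ✗ → not eligible.
Paid Parental Leave — service 57 days < 120 days ✗ → not eligible.
Volunteer Time Off — status temporary ✓; service 57 days < 9 months (≈270 days) ✗ → not eligible.
Employer Retirement Match — status temporary ✓ (not excluded); service 57 days < 3 months (≈90 days) ✗ → not eligible.
Identity Protection Plan — service 57 days ≥ 1 month (≈30 days) ✓; rating 3 ≥ 2 ✓; age 33 ≥ 18 ✓ → eligible.
Relocation Assistance — status temporary ✗ (requires full-time, part-time, or seasonal) → not eligible.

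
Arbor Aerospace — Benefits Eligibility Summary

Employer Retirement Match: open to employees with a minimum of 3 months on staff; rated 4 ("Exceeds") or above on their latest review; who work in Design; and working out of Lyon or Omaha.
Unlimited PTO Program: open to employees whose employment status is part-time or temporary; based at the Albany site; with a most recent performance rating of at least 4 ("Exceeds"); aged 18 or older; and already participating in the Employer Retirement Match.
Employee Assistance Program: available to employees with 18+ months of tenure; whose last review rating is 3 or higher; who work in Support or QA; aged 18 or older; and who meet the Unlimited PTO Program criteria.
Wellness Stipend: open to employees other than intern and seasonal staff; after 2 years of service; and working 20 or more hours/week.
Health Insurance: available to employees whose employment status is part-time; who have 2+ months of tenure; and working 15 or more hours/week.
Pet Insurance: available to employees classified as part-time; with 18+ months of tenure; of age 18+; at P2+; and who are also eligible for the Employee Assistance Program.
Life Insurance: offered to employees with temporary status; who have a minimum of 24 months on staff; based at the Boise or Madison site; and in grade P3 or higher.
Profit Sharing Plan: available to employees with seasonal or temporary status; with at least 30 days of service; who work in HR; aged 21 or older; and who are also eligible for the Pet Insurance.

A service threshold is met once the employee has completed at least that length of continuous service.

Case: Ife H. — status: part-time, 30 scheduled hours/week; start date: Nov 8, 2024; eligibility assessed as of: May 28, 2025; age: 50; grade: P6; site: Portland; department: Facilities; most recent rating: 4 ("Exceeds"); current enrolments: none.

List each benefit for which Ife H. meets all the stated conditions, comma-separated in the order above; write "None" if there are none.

Health Insurance

Service from Nov 8, 2024 to May 28, 2025: 201 days.
Employer Retirement Match — service 201 days ≥ 3 months (≈90 days) ✓; rating 4 ≥ 4 ✓; dept Facilities ✗ → not eligible.
Unlimited PTO Program — status part-time ✓; site Portland ✗ (not Albany) → not eligible.
Employee Assistance Program — service 201 days < 18 months (≈540 days) ✗ → not eligible.
Wellness Stipend — status part-time ✓ (not excluded); service 201 days < 2 years (≈730 days) ✗ → not eligible.
Health Insurance — status part-time ✓; service 201 days ≥ 2 months (≈60 days) ✓; 30 hrs/wk ≥ 15 ✓ → eligible.
Pet Insurance — status part-time ✓; service 201 days < 18 months (≈540 days) ✗ → not eligible.
Life Insurance — status part-time ✗ (requires temporary) → not eligible.
Profit Sharing Plan — status part-time ✗ (requires seasonal or temporary) → not eligible.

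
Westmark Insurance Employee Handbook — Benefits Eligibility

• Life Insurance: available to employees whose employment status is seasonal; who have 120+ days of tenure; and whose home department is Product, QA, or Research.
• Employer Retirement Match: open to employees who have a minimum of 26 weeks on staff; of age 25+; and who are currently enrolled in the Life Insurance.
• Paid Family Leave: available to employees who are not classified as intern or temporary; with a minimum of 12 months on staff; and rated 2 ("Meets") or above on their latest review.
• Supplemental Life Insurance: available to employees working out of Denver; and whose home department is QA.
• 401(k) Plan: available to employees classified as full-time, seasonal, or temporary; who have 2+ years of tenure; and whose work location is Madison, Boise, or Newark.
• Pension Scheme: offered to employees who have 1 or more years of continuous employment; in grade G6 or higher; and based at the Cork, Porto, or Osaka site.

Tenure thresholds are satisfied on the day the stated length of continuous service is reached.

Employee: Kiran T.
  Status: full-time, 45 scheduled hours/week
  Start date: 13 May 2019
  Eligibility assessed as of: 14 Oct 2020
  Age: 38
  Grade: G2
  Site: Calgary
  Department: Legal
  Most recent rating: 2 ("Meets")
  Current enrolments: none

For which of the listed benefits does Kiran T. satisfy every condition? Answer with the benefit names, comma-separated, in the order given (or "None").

Service from 13 May 2019 to 14 Oct 2020: 520 days.
Life Insurance — status full-time ✗ (requires seasonal) → not eligible.
Employer Retirement Match — service 520 days ≥ 26 weeks (≈182 days) ✓; age 38 ≥ 25 ✓; not enrolled in Life Insurance ✗ → not eligible.
Paid Family Leave — status full-time ✓ (not excluded); service 520 days ≥ 12 months (≈360 days) ✓; rating 2 ≥ 2 ✓ → eligible.
Supplemental Life Insurance — site Calgary ✗ (not Denver) → not eligible.
401(k) Plan — status full-time ✓; service 520 days < 2 years (≈730 days) ✗ → not eligible.
Pension Scheme — service 520 days ≥ 1 year (≈365 days) ✓; grade G2 < G6 ✗ → not eligible.

Paid Family Leave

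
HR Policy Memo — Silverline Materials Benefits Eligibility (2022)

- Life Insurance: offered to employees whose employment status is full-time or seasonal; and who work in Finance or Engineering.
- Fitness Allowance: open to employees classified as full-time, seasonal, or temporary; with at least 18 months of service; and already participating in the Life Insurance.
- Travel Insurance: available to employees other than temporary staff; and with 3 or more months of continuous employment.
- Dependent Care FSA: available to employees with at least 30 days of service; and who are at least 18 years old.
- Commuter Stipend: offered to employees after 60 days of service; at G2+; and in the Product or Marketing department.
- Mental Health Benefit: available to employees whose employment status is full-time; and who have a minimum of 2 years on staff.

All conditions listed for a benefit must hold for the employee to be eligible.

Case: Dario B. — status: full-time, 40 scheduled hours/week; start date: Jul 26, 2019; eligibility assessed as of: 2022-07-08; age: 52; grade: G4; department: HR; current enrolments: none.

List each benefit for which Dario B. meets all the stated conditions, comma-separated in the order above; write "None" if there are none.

Travel Insurance, Dependent Care FSA, Mental Health Benefit

Service from Jul 26, 2019 to 2022-07-08: 1078 days.
Life Insurance — status full-time ✓; dept HR ✗ → not eligible.
Fitness Allowance — status full-time ✓; service 1078 days ≥ 18 months (≈540 days) ✓; not enrolled in Life Insurance ✗ → not eligible.
Travel Insurance — status full-time ✓ (not excluded); service 1078 days ≥ 3 months (≈90 days) ✓ → eligible.
Dependent Care FSA — service 1078 days ≥ 30 days ✓; age 52 ≥ 18 ✓ → eligible.
Commuter Stipend — service 1078 days ≥ 60 days ✓; grade G4 ≥ G2 ✓; dept HR ✗ → not eligible.
Mental Health Benefit — status full-time ✓; service 1078 days ≥ 2 years (≈730 days) ✓ → eligible.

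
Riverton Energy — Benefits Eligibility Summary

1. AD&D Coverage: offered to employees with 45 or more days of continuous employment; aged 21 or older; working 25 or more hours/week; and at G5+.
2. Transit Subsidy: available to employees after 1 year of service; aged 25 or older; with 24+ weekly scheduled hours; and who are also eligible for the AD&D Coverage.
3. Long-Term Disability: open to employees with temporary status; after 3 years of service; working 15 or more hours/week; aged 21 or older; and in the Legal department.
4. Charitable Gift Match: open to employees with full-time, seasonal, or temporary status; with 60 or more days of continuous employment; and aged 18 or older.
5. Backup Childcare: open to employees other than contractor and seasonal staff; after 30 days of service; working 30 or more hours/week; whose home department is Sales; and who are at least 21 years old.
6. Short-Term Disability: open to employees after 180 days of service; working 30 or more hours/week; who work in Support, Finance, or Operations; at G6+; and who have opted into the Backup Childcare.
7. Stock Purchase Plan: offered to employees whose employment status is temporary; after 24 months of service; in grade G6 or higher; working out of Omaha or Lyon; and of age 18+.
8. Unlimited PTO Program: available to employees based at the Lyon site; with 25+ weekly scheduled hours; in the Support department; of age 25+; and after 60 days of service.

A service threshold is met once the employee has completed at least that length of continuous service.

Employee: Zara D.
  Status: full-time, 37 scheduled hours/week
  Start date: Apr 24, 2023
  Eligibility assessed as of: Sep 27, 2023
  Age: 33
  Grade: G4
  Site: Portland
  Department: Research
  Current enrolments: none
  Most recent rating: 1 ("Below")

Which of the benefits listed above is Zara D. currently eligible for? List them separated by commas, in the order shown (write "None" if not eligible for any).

Charitable Gift Match

Service from Apr 24, 2023 to Sep 27, 2023: 156 days.
AD&D Coverage — service 156 days ≥ 45 days ✓; age 33 ≥ 21 ✓; 37 hrs/wk ≥ 25 ✓; grade G4 < G5 ✗ → not eligible.
Transit Subsidy — service 156 days < 1 year (≈365 days) ✗ → not eligible.
Long-Term Disability — status full-time ✗ (requires temporary) → not eligible.
Charitable Gift Match — status full-time ✓; service 156 days ≥ 60 days ✓; age 33 ≥ 18 ✓ → eligible.
Backup Childcare — status full-time ✓ (not excluded); service 156 days ≥ 30 days ✓; 37 hrs/wk ≥ 30 ✓; dept Research ✗ → not eligible.
Short-Term Disability — service 156 days < 180 days ✗ → not eligible.
Stock Purchase Plan — status full-time ✗ (requires temporary) → not eligible.
Unlimited PTO Program — site Portland ✗ (not Lyon) → not eligible.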